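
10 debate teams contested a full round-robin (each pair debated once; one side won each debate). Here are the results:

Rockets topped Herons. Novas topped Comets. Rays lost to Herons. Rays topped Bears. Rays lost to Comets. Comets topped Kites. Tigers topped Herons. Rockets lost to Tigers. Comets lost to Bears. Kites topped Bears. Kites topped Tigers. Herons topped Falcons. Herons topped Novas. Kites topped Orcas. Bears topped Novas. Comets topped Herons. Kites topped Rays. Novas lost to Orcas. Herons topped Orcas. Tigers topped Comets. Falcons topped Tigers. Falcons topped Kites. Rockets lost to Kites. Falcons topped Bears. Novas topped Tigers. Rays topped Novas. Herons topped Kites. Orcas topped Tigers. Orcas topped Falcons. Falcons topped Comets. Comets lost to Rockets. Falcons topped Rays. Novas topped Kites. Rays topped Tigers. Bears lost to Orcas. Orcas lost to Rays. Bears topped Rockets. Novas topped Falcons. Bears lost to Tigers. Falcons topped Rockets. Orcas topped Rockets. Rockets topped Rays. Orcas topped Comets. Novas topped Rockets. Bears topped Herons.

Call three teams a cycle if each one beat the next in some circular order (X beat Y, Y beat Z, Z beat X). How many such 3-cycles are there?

36

Win totals: Bears 4, Rays 4, Novas 5, Kites 5, Tigers 4, Rockets 3, Herons 5, Orcas 6, Comets 3, Falcons 6.
A team with w wins dominates both others in C(w,2) triples; summing gives 6 + 6 + 10 + 10 + 6 + 3 + 10 + 15 + 3 + 15 = 84 transitive triples.
Total triples C(10,3) = 120, so cyclic triples = 120 − 84 = 36.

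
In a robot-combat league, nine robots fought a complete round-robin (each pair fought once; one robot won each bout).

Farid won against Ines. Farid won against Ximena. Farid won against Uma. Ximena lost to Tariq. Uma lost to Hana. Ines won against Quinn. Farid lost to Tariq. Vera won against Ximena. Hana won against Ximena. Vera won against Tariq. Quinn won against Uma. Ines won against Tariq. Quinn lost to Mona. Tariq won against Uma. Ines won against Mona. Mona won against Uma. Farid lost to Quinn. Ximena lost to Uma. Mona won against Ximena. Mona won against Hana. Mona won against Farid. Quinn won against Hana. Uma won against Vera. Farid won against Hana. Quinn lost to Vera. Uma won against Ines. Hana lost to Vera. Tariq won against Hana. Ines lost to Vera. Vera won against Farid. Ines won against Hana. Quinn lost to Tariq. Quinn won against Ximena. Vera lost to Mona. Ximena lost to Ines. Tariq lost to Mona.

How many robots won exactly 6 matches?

1

Win totals: Vera 6, Quinn 4, Mona 7, Tariq 5, Ines 5, Hana 2, Ximena 0, Uma 3, Farid 4.
Exactly 6: Vera — 1 robot.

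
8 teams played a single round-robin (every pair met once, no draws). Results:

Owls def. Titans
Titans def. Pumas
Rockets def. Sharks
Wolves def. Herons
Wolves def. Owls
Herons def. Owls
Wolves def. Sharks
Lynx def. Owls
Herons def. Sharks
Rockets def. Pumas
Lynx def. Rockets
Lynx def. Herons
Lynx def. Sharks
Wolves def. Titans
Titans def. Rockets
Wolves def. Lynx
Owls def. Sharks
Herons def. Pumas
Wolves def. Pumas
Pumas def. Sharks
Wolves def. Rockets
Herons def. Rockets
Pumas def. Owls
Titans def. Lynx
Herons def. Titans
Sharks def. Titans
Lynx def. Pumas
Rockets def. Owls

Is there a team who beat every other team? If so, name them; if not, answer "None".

Wolves has 7 wins out of 7 opponents — a perfect record.

Wolves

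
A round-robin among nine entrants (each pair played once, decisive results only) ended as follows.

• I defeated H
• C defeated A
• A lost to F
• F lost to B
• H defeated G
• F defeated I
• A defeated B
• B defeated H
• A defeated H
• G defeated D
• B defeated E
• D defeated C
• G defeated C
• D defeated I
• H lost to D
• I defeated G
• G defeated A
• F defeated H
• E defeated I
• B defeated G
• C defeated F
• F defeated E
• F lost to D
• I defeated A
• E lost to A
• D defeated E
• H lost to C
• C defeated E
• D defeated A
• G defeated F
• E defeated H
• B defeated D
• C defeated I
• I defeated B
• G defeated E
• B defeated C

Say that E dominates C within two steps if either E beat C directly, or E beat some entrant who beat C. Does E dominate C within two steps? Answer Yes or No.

E did not beat C directly.
E beat H, I, but each of them lost to C. No two-step path.

No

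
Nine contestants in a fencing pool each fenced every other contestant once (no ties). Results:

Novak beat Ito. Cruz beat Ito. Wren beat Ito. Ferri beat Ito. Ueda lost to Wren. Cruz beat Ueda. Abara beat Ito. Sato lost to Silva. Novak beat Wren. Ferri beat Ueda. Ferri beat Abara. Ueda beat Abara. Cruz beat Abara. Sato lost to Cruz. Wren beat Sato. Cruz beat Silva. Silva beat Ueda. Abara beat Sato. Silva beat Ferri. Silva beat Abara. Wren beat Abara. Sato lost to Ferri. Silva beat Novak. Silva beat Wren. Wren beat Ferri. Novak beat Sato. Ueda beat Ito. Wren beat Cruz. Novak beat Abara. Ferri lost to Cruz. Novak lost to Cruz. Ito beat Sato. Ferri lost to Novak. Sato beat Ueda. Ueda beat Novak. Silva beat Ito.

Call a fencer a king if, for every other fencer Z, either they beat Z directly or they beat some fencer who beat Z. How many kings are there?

Ueda cannot reach Cruz, Silva in two steps.
Cruz reaches everyone (king).
Ito cannot reach Cruz, Abara, Novak, Silva, Wren, Ferri in two steps.
Abara cannot reach Cruz, Novak, Silva, Wren, Ferri in two steps.
Novak cannot reach Silva in two steps.
Silva reaches everyone (king).
Wren reaches everyone (king).
Sato cannot reach Cruz, Silva, Wren, Ferri in two steps.
Ferri cannot reach Cruz, Silva, Wren in two steps.
Kings: Cruz, Silva, Wren — 3.

3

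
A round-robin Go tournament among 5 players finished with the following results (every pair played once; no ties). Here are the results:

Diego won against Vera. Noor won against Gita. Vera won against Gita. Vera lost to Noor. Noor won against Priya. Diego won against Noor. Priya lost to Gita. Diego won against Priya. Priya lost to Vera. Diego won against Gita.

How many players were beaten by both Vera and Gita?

Vera beat: Priya, Gita.
Gita beat: Priya.
Both beat: Priya — 1.

1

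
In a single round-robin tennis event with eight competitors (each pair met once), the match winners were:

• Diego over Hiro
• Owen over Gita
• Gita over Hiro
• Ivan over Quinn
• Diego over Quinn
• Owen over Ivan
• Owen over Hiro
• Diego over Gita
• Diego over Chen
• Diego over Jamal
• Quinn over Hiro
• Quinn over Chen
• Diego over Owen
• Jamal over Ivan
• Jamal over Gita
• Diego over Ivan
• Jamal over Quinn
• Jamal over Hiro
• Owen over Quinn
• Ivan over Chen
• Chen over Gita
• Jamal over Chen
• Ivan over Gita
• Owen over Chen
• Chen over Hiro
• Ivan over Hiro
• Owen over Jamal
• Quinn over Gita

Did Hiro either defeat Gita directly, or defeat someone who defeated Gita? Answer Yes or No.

No

Hiro did not beat Gita directly.
Hiro beat no one, so there is no intermediate competitor.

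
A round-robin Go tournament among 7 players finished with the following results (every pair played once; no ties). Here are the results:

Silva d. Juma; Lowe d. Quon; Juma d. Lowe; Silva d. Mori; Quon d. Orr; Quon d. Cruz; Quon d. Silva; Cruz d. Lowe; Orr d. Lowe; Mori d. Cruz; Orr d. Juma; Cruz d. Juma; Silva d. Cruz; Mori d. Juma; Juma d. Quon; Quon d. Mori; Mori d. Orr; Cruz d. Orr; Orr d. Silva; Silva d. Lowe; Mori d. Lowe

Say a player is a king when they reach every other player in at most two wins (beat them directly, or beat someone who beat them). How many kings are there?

5

Juma reaches everyone (king).
Cruz cannot reach Mori in two steps.
Lowe cannot reach Juma in two steps.
Silva reaches everyone (king).
Orr reaches everyone (king).
Mori reaches everyone (king).
Quon reaches everyone (king).
Kings: Juma, Silva, Orr, Mori, Quon — 5.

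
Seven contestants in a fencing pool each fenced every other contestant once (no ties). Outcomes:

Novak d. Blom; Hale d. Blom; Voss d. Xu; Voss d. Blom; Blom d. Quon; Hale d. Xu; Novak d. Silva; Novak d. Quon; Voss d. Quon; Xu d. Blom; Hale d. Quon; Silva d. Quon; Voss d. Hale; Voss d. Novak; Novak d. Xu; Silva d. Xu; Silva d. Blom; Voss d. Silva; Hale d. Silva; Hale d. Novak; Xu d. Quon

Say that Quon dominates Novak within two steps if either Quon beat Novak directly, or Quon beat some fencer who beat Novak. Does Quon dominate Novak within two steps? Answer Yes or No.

No

Quon did not beat Novak directly.
Quon beat no one, so there is no intermediate fencer.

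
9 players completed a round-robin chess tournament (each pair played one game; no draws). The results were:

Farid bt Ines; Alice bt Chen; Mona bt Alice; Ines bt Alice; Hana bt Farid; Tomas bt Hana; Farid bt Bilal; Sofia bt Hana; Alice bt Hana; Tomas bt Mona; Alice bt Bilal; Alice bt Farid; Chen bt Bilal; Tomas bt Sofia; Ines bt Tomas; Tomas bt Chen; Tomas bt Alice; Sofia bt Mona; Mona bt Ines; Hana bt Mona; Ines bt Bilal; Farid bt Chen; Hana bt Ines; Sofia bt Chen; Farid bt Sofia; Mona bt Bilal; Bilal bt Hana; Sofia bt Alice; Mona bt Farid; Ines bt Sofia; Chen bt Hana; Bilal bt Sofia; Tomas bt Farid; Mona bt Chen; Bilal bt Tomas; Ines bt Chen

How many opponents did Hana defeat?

Hana's results: beat Farid, Mona, Ines; lost to Tomas, Bilal, Chen, Alice, Sofia.
That is 3 wins.

3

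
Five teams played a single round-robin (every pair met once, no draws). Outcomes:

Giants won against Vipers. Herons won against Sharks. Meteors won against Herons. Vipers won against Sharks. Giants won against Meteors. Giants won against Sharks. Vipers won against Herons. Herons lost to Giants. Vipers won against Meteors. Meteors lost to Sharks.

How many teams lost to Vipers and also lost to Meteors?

Vipers beat: Herons, Meteors, Sharks.
Meteors beat: Herons.
Both beat: Herons — 1.

1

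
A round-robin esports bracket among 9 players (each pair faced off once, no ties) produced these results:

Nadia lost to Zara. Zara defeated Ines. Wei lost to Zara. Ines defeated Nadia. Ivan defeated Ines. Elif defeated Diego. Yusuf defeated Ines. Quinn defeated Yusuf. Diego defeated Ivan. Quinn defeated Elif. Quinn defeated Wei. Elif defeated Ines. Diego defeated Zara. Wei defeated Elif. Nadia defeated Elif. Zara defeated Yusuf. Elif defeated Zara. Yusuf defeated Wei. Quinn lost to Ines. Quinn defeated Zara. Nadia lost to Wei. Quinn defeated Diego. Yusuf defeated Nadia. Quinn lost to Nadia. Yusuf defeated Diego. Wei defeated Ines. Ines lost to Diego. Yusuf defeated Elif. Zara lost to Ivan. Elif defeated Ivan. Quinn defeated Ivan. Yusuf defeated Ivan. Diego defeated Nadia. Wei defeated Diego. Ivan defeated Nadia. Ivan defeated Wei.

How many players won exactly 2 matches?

2

Win totals: Quinn 6, Diego 4, Wei 4, Elif 4, Ines 2, Ivan 4, Yusuf 6, Nadia 2, Zara 4.
Exactly 2: Ines, Nadia — 2 players.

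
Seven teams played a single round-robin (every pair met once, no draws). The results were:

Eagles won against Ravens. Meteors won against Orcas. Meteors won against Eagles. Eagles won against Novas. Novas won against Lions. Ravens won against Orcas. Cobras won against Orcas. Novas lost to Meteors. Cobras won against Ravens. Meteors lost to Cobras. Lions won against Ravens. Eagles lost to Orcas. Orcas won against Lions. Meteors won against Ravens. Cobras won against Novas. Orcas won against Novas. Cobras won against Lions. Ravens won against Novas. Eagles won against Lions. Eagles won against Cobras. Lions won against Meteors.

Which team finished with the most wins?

Cobras

Win totals: Eagles 4, Lions 2, Meteors 4, Ravens 2, Cobras 5, Orcas 3, Novas 1.
Cobras leads with 5 wins (next highest: 4).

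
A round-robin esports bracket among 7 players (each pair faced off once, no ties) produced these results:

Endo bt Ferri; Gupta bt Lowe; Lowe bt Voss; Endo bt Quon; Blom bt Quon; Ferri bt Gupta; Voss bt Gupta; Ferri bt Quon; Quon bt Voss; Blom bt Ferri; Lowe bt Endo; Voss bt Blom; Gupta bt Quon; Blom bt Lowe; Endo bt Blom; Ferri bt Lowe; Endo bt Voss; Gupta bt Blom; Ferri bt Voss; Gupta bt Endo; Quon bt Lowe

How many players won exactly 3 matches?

1

Win totals: Lowe 2, Voss 2, Endo 4, Ferri 4, Quon 2, Gupta 4, Blom 3.
Exactly 3: Blom — 1 player.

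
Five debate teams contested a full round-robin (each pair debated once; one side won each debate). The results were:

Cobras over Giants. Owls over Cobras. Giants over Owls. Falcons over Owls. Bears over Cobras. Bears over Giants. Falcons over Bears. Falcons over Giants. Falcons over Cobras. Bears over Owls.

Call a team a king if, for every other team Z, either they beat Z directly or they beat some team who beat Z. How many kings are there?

1

Giants cannot reach Bears, Falcons in two steps.
Owls cannot reach Bears, Falcons in two steps.
Bears cannot reach Falcons in two steps.
Cobras cannot reach Bears, Falcons in two steps.
Falcons reaches everyone (king).
Kings: Falcons — 1.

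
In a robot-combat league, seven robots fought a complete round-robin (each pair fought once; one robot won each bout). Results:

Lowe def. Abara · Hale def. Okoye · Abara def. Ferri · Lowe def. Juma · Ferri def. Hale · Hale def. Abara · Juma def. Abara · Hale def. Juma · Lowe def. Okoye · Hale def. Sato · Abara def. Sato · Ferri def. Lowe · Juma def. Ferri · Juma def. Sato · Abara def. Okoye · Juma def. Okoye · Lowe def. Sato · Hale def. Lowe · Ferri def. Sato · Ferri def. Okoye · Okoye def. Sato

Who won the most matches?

Hale

Win totals: Sato 0, Okoye 1, Abara 3, Ferri 4, Hale 5, Lowe 4, Juma 4.
Hale leads with 5 wins (next highest: 4).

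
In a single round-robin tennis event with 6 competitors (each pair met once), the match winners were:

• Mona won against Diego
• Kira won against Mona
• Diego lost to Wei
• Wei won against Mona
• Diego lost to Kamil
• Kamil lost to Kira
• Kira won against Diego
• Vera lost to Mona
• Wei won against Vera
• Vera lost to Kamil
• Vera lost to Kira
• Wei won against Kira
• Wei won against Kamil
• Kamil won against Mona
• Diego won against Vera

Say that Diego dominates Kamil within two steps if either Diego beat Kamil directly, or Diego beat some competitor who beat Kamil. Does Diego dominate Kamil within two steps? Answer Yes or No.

Diego did not beat Kamil directly.
Diego beat Vera, but each of them lost to Kamil. No two-step path.

No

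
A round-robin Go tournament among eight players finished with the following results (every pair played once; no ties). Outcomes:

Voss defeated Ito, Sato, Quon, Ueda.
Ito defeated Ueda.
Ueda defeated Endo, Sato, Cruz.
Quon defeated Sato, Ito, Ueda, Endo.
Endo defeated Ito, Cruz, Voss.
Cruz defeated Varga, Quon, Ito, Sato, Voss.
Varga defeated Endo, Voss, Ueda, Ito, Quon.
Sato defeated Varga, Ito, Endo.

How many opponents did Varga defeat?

Varga's results: beat Ito, Endo, Quon, Ueda, Voss; lost to Sato, Cruz.
That is 5 wins.

5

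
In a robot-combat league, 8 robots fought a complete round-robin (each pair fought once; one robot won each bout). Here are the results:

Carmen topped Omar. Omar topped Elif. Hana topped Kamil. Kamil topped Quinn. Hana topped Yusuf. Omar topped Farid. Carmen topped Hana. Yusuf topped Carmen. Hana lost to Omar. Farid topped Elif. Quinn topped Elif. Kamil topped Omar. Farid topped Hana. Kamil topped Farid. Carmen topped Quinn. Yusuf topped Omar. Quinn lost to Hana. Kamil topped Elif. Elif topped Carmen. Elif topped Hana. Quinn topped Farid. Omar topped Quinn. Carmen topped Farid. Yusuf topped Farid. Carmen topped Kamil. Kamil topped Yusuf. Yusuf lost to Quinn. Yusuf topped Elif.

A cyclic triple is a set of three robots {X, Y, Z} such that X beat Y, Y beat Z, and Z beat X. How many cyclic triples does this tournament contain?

16

Win totals: Kamil 5, Omar 4, Elif 2, Yusuf 4, Quinn 3, Hana 3, Carmen 5, Farid 2.
A robot with w wins dominates both others in C(w,2) triples; summing gives 10 + 6 + 1 + 6 + 3 + 3 + 10 + 1 = 40 transitive triples.
Total triples C(8,3) = 56, so cyclic triples = 56 − 40 = 16.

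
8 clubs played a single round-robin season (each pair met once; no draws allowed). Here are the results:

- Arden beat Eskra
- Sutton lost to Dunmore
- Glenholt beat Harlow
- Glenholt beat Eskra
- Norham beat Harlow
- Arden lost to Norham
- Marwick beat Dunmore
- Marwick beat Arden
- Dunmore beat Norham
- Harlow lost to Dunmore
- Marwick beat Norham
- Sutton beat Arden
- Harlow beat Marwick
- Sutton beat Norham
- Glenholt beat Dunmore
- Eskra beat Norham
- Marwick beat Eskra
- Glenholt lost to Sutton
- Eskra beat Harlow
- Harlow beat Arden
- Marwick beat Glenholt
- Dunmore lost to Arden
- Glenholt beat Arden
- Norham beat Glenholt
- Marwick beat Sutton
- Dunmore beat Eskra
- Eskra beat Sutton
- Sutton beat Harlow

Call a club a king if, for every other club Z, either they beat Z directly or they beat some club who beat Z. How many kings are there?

Arden cannot reach Marwick, Glenholt in two steps.
Marwick reaches everyone (king).
Norham cannot reach Sutton in two steps.
Eskra cannot reach Dunmore in two steps.
Harlow reaches everyone (king).
Sutton reaches everyone (king).
Glenholt reaches everyone (king).
Dunmore reaches everyone (king).
Kings: Marwick, Harlow, Sutton, Glenholt, Dunmore — 5.

5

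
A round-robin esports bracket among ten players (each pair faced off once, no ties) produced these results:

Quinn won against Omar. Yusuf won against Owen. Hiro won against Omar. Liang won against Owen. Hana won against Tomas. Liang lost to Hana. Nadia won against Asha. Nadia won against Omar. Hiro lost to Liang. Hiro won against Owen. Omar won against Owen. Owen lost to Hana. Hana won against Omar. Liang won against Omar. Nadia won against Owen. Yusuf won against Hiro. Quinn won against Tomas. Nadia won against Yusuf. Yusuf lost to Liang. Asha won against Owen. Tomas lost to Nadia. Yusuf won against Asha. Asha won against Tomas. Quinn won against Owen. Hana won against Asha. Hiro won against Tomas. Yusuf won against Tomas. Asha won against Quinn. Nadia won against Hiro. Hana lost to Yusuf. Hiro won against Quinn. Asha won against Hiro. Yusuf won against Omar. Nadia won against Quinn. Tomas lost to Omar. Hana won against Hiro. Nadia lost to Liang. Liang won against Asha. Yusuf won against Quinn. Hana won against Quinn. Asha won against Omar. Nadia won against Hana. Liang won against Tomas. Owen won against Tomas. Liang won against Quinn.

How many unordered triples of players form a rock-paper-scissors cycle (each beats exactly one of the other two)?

2

Win totals: Liang 8, Quinn 3, Owen 1, Hiro 4, Yusuf 7, Hana 7, Omar 2, Asha 5, Tomas 0, Nadia 8.
A player with w wins dominates both others in C(w,2) triples; summing gives 28 + 3 + 0 + 6 + 21 + 21 + 1 + 10 + 0 + 28 = 118 transitive triples.
Total triples C(10,3) = 120, so cyclic triples = 120 − 118 = 2.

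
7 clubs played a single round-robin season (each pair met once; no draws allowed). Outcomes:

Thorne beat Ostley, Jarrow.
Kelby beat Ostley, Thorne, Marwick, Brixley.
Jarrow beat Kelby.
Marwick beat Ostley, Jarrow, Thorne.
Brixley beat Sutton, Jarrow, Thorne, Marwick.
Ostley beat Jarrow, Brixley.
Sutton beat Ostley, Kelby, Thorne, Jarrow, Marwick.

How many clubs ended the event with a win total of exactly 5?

Win totals: Ostley 2, Sutton 5, Thorne 2, Brixley 4, Marwick 3, Jarrow 1, Kelby 4.
Exactly 5: Sutton — 1 club.

1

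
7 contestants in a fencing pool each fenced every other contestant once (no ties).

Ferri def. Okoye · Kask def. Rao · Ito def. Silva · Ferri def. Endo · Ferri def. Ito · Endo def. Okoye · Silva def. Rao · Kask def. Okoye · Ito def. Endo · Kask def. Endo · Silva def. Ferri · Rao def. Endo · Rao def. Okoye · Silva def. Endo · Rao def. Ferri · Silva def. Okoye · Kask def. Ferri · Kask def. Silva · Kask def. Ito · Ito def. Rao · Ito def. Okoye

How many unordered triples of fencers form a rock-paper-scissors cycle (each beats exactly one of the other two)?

2

Win totals: Okoye 0, Kask 6, Silva 4, Ito 4, Rao 3, Endo 1, Ferri 3.
A fencer with w wins dominates both others in C(w,2) triples; summing gives 0 + 15 + 6 + 6 + 3 + 0 + 3 = 33 transitive triples.
Total triples C(7,3) = 35, so cyclic triples = 35 − 33 = 2.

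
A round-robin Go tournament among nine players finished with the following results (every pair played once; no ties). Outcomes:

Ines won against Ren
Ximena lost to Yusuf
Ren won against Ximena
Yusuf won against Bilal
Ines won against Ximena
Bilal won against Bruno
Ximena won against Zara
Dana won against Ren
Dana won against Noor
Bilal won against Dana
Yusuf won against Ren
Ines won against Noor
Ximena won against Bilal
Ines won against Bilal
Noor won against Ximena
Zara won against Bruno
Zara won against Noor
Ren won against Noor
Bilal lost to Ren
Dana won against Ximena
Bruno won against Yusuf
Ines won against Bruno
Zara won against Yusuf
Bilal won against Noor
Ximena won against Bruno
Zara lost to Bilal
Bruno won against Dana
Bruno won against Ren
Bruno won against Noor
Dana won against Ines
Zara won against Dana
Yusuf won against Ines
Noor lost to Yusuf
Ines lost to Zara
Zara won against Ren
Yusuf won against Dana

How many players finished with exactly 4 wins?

Win totals: Ines 5, Yusuf 6, Bilal 4, Ximena 3, Dana 4, Noor 1, Zara 6, Ren 3, Bruno 4.
Exactly 4: Bilal, Dana, Bruno — 3 players.

3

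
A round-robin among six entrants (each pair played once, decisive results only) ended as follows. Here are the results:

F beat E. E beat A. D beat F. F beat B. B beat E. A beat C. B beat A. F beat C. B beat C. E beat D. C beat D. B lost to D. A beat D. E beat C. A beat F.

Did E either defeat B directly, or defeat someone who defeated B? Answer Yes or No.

E did not beat B directly.
E beat A, C, D. Of those, D beat B.

Yes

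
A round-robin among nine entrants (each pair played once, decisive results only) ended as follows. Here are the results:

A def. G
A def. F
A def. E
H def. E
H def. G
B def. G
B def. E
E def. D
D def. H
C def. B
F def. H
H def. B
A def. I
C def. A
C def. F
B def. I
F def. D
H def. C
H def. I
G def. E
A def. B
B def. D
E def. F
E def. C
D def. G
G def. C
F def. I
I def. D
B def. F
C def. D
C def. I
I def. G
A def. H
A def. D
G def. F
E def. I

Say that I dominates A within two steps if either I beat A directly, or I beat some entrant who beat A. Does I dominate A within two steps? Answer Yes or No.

No

I did not beat A directly.
I beat D, G, but each of them lost to A. No two-step path.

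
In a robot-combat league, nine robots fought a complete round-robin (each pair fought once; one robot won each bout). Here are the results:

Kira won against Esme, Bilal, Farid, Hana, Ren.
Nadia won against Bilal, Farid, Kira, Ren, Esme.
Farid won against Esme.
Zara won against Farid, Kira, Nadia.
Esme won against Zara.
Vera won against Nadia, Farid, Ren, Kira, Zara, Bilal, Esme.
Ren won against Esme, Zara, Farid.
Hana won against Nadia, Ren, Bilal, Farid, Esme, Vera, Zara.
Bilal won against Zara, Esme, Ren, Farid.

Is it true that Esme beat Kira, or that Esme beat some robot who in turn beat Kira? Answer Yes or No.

Esme did not beat Kira directly.
Esme beat Zara. Of those, Zara beat Kira.

Yes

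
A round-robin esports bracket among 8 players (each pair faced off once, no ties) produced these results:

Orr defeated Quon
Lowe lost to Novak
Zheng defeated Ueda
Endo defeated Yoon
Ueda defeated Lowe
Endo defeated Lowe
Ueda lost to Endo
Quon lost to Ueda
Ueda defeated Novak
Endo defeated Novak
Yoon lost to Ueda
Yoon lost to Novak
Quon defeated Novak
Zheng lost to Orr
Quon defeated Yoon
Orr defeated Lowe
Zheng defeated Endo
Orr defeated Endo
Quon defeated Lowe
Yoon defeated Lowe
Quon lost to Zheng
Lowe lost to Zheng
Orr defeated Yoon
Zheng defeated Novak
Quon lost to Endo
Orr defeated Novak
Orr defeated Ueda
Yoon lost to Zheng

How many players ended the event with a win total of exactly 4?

1

Win totals: Lowe 0, Orr 7, Quon 3, Zheng 6, Novak 2, Yoon 1, Ueda 4, Endo 5.
Exactly 4: Ueda — 1 player.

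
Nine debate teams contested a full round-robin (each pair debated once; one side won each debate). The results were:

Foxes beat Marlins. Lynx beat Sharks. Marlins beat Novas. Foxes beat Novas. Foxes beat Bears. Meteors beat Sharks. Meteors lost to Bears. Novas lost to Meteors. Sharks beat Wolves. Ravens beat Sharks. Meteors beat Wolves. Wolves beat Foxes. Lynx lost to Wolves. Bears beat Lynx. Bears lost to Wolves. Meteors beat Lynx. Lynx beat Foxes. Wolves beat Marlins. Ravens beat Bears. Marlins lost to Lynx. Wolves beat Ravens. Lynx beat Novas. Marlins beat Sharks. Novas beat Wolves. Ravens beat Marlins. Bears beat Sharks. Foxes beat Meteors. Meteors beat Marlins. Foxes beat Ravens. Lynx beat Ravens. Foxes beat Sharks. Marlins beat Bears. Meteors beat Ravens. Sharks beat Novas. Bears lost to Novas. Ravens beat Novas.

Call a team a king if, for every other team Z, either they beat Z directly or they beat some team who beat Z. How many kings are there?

Lynx reaches everyone (king).
Foxes reaches everyone (king).
Meteors reaches everyone (king).
Novas reaches everyone (king).
Sharks cannot reach Meteors in two steps.
Ravens cannot reach Foxes in two steps.
Wolves reaches everyone (king).
Marlins cannot reach Foxes, Ravens in two steps.
Bears reaches everyone (king).
Kings: Lynx, Foxes, Meteors, Novas, Wolves, Bears — 6.

6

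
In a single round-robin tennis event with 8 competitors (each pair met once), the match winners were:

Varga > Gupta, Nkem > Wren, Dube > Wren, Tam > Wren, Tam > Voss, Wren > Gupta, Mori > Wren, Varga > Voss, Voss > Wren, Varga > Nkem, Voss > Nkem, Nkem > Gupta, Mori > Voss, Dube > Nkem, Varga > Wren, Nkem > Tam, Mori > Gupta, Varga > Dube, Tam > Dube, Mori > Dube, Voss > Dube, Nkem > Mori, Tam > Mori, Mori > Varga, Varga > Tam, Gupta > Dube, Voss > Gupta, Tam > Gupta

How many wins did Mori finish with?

Mori's results: beat Dube, Gupta, Wren, Voss, Varga; lost to Nkem, Tam.
That is 5 wins.

5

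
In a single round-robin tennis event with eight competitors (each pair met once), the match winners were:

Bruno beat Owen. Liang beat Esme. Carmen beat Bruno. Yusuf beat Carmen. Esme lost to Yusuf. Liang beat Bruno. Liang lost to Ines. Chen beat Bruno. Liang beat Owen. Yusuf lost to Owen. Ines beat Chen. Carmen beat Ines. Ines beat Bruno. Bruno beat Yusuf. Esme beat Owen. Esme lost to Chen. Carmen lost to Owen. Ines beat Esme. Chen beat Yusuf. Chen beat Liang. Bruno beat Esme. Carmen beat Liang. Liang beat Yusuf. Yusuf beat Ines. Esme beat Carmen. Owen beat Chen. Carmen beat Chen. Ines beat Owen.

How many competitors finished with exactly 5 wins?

1

Win totals: Chen 4, Ines 5, Liang 4, Owen 3, Bruno 3, Esme 2, Carmen 4, Yusuf 3.
Exactly 5: Ines — 1 competitor.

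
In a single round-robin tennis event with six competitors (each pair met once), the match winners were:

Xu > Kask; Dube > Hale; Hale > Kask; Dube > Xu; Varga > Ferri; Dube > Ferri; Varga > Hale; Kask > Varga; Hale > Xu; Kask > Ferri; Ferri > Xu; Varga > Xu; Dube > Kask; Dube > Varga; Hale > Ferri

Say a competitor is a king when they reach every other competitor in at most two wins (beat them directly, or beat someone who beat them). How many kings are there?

Varga cannot reach Dube in two steps.
Ferri cannot reach Varga, Hale, Dube in two steps.
Hale cannot reach Dube in two steps.
Kask cannot reach Dube in two steps.
Dube reaches everyone (king).
Xu cannot reach Hale, Dube in two steps.
Kings: Dube — 1.

1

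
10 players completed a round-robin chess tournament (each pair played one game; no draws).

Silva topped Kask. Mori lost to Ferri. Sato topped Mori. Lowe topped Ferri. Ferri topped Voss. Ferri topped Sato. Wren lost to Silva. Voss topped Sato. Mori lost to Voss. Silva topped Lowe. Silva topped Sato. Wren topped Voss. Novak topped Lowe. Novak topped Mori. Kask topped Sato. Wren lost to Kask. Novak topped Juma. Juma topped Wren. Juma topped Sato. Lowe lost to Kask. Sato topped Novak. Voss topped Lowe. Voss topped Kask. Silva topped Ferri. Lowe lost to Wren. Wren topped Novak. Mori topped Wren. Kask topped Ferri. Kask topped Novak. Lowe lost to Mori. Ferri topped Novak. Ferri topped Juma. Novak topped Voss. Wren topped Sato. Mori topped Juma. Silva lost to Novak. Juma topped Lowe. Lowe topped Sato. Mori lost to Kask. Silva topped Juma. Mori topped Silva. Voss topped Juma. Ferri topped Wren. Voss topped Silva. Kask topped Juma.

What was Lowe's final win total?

Lowe's results: beat Sato, Ferri; lost to Novak, Voss, Silva, Kask, Juma, Wren, Mori.
That is 2 wins.

2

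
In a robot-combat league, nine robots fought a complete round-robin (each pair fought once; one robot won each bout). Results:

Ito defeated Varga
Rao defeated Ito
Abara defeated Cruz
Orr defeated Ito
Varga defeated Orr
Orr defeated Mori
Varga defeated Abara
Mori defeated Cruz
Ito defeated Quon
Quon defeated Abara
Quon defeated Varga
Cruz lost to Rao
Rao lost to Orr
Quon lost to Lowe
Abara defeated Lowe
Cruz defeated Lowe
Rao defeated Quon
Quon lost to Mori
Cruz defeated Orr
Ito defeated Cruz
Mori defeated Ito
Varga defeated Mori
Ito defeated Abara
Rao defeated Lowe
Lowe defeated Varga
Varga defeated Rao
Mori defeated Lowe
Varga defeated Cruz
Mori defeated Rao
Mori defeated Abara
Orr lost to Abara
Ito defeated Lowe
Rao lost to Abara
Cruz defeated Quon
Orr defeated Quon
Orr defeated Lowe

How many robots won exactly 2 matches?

Win totals: Orr 5, Mori 6, Ito 5, Abara 4, Quon 2, Varga 5, Rao 4, Lowe 2, Cruz 3.
Exactly 2: Quon, Lowe — 2 robots.

2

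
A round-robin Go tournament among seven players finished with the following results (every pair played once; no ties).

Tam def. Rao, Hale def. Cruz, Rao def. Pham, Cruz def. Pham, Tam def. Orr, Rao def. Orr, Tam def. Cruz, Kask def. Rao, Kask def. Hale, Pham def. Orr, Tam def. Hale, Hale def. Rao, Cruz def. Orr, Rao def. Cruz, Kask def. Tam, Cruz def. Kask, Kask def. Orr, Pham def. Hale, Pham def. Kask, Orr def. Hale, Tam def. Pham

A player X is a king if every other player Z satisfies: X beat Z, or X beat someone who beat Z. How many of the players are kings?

4

Cruz reaches everyone (king).
Orr cannot reach Pham, Tam, Kask in two steps.
Rao cannot reach Tam in two steps.
Hale cannot reach Tam in two steps.
Pham reaches everyone (king).
Tam reaches everyone (king).
Kask reaches everyone (king).
Kings: Cruz, Pham, Tam, Kask — 4.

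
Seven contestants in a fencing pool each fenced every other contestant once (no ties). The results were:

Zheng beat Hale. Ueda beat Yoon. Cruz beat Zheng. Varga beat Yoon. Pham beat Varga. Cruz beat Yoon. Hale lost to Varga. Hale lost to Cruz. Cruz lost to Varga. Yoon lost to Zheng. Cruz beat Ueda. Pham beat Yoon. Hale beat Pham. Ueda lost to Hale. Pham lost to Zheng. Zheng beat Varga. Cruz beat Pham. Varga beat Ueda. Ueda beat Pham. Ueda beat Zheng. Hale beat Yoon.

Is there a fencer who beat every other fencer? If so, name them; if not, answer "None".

None

Highest win total is Cruz with 5 (out of 6 possible).
Cruz lost to Varga, so no fencer went undefeated.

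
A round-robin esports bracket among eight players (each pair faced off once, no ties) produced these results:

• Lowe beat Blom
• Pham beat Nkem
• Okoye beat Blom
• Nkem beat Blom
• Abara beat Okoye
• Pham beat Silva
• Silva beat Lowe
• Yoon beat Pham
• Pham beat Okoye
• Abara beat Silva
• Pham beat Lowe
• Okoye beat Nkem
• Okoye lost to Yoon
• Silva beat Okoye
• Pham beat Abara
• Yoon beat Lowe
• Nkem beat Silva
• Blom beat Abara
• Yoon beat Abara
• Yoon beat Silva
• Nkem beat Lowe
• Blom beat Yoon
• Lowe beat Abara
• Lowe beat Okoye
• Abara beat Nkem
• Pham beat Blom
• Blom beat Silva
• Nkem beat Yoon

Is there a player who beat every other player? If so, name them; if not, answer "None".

None

Highest win total is Pham with 6 (out of 7 possible).
Pham lost to Yoon, so no player went undefeated.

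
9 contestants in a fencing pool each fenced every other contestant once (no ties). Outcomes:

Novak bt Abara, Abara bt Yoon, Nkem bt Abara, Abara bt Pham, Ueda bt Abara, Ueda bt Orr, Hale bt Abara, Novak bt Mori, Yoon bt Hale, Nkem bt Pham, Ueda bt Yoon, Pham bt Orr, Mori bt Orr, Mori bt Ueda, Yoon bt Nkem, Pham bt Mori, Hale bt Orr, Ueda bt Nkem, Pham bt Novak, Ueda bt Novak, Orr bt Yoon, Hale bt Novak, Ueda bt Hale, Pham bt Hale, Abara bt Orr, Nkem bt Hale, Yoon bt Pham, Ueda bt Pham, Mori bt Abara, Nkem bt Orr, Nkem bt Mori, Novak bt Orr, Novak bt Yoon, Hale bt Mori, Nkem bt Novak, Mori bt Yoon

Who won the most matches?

Win totals: Abara 3, Ueda 7, Pham 4, Hale 4, Novak 4, Orr 1, Yoon 3, Nkem 6, Mori 4.
Ueda leads with 7 wins (next highest: 6).

Ueda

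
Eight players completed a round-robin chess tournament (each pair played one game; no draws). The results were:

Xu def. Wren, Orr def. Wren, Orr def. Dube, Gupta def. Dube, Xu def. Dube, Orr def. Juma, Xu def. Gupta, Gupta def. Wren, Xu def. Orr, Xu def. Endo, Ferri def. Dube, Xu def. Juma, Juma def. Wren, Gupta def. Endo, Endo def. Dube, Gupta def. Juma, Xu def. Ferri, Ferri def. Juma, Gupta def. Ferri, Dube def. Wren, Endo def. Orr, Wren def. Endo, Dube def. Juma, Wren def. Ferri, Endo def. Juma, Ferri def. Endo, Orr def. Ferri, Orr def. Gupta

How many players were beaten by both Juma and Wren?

0

Juma beat: Wren.
Wren beat: Ferri, Endo.
No one was beaten by both.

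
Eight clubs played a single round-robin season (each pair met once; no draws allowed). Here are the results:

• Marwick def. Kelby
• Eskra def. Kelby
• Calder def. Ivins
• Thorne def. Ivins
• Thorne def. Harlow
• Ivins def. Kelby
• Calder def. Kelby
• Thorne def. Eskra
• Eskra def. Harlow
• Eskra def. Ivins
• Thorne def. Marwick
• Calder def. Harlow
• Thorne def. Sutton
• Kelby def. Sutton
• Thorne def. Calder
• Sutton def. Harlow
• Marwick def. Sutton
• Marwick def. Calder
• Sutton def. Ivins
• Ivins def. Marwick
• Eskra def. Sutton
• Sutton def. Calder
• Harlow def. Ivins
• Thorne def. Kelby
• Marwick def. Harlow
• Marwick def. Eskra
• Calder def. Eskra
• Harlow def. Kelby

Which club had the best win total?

Win totals: Ivins 2, Marwick 5, Calder 4, Sutton 3, Thorne 7, Kelby 1, Eskra 4, Harlow 2.
Thorne leads with 7 wins (next highest: 5).

Thorne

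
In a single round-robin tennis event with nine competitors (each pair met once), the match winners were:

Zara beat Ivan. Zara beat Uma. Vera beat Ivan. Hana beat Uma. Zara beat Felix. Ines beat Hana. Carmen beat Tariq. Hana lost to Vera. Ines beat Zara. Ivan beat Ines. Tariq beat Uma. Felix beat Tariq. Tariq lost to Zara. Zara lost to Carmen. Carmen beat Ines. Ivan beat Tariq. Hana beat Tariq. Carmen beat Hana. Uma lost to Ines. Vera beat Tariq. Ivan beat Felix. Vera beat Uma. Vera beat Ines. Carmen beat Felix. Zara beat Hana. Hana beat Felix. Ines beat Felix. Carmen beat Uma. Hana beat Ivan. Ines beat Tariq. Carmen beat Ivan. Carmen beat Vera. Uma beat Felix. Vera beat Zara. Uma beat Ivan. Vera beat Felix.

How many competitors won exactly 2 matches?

1

Win totals: Zara 5, Uma 2, Ivan 3, Ines 5, Tariq 1, Hana 4, Vera 7, Carmen 8, Felix 1.
Exactly 2: Uma — 1 competitor.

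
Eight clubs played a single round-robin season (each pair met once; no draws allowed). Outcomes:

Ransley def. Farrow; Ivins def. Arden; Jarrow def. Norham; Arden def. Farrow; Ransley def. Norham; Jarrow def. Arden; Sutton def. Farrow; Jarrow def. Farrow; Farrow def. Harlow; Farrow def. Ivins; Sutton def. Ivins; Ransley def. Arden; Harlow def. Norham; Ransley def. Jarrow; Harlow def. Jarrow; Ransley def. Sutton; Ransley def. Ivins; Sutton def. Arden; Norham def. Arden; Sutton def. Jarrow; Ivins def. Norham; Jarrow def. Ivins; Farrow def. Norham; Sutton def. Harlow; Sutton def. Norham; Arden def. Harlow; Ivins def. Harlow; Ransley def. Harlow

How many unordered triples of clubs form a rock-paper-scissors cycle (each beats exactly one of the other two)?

Win totals: Farrow 3, Jarrow 4, Sutton 6, Ransley 7, Norham 1, Ivins 3, Harlow 2, Arden 2.
A club with w wins dominates both others in C(w,2) triples; summing gives 3 + 6 + 15 + 21 + 0 + 3 + 1 + 1 = 50 transitive triples.
Total triples C(8,3) = 56, so cyclic triples = 56 − 50 = 6.

6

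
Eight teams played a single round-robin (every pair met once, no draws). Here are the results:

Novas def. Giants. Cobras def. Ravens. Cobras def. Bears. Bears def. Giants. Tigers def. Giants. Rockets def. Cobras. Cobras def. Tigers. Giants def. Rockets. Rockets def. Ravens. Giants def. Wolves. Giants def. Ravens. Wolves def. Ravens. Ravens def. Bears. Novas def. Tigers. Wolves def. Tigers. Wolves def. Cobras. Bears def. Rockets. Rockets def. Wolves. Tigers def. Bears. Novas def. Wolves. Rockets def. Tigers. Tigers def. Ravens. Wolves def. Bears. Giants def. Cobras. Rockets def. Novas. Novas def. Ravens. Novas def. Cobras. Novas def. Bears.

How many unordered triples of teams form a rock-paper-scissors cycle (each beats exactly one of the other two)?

12

Win totals: Novas 6, Bears 2, Ravens 1, Tigers 3, Wolves 4, Giants 4, Cobras 3, Rockets 5.
A team with w wins dominates both others in C(w,2) triples; summing gives 15 + 1 + 0 + 3 + 6 + 6 + 3 + 10 = 44 transitive triples.
Total triples C(8,3) = 56, so cyclic triples = 56 − 44 = 12.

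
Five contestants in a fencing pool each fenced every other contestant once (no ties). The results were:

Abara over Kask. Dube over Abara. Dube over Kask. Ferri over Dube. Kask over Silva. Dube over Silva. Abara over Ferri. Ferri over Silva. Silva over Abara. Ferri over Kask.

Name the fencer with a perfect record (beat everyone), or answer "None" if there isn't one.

Highest win total is Ferri with 3 (out of 4 possible).
Ferri lost to Abara, so no fencer went undefeated.

None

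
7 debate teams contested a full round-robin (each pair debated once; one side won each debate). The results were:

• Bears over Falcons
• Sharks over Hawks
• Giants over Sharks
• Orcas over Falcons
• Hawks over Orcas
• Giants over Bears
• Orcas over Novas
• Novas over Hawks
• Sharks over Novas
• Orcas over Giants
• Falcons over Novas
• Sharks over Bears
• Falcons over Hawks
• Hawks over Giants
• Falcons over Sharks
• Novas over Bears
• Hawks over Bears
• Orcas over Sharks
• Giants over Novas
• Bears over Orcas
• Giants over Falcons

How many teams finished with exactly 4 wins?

Win totals: Orcas 4, Giants 4, Sharks 3, Novas 2, Bears 2, Falcons 3, Hawks 3.
Exactly 4: Orcas, Giants — 2 teams.

2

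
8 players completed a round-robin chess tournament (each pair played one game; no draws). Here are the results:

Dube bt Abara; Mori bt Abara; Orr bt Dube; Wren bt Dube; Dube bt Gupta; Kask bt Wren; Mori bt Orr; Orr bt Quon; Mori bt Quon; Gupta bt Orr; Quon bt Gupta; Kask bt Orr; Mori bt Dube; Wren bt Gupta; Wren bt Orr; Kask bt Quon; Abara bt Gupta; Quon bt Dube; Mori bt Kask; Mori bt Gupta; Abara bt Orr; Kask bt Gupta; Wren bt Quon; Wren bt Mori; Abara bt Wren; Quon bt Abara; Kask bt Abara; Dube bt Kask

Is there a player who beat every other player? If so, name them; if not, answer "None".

None

Highest win total is Mori with 6 (out of 7 possible).
Mori lost to Wren, so no player went undefeated.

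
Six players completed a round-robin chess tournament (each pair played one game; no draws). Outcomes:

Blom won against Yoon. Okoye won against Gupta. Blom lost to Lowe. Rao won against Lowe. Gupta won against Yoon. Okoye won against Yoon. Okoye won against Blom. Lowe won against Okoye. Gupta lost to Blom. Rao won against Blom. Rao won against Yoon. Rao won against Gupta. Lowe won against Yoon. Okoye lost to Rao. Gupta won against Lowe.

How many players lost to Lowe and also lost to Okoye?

Lowe beat: Yoon, Okoye, Blom.
Okoye beat: Yoon, Blom, Gupta.
Both beat: Yoon, Blom — 2.

2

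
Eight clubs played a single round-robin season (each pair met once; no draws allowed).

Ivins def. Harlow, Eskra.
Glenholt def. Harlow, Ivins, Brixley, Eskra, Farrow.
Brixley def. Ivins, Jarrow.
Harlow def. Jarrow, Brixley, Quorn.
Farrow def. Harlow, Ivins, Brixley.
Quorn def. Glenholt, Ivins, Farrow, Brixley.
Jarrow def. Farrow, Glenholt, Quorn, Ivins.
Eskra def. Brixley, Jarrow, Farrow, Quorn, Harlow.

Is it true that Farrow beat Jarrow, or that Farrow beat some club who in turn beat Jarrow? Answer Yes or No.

Farrow did not beat Jarrow directly.
Farrow beat Harlow, Ivins, Brixley. Of those, Harlow beat Jarrow.

Yes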